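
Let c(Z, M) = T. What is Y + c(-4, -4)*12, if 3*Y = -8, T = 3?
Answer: 100/3 ≈ 33.333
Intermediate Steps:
c(Z, M) = 3
Y = -8/3 (Y = (⅓)*(-8) = -8/3 ≈ -2.6667)
Y + c(-4, -4)*12 = -8/3 + 3*12 = -8/3 + 36 = 100/3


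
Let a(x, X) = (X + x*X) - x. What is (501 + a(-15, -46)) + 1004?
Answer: 2164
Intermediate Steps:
a(x, X) = X - x + X*x (a(x, X) = (X + X*x) - x = X - x + X*x)
(501 + a(-15, -46)) + 1004 = (501 + (-46 - 1*(-15) - 46*(-15))) + 1004 = (501 + (-46 + 15 + 690)) + 1004 = (501 + 659) + 1004 = 1160 + 1004 = 2164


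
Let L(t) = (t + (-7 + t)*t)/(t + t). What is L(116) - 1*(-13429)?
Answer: 13484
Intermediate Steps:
L(t) = (t + t*(-7 + t))/(2*t) (L(t) = (t + t*(-7 + t))/((2*t)) = (t + t*(-7 + t))*(1/(2*t)) = (t + t*(-7 + t))/(2*t))
L(116) - 1*(-13429) = (-3 + (½)*116) - 1*(-13429) = (-3 + 58) + 13429 = 55 + 13429 = 13484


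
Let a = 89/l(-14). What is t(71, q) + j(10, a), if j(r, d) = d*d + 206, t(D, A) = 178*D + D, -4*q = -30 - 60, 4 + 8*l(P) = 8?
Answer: 44599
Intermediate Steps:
l(P) = 1/2 (l(P) = -1/2 + (1/8)*8 = -1/2 + 1 = 1/2)
q = 45/2 (q = -(-30 - 60)/4 = -1/4*(-90) = 45/2 ≈ 22.500)
t(D, A) = 179*D
a = 178 (a = 89/(1/2) = 89*2 = 178)
j(r, d) = 206 + d**2 (j(r, d) = d**2 + 206 = 206 + d**2)
t(71, q) + j(10, a) = 179*71 + (206 + 178**2) = 12709 + (206 + 31684) = 12709 + 31890 = 44599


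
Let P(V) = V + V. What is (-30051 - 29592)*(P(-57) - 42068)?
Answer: 2515861026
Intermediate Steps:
P(V) = 2*V
(-30051 - 29592)*(P(-57) - 42068) = (-30051 - 29592)*(2*(-57) - 42068) = -59643*(-114 - 42068) = -59643*(-42182) = 2515861026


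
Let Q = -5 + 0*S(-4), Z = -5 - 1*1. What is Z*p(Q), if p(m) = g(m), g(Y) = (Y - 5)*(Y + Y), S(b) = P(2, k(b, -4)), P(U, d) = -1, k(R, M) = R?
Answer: -600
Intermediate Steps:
Z = -6 (Z = -5 - 1 = -6)
S(b) = -1
Q = -5 (Q = -5 + 0*(-1) = -5 + 0 = -5)
g(Y) = 2*Y*(-5 + Y) (g(Y) = (-5 + Y)*(2*Y) = 2*Y*(-5 + Y))
p(m) = 2*m*(-5 + m)
Z*p(Q) = -12*(-5)*(-5 - 5) = -12*(-5)*(-10) = -6*100 = -600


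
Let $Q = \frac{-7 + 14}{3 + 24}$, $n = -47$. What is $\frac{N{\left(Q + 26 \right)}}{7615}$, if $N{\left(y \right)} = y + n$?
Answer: $- \frac{112}{41121} \approx -0.0027237$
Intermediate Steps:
$Q = \frac{7}{27} \approx 0.25926$
$N{\left(y \right)} = -47 + y$ ($N{\left(y \right)} = y - 47 = -47 + y$)
$\frac{N{\left(Q + 26 \right)}}{7615} = \frac{-47 + \left(\frac{7}{27} + 26\right)}{7615} = \left(-47 + \frac{709}{27}\right) \frac{1}{7615} = \left(- \frac{560}{27}\right) \frac{1}{7615} = - \frac{112}{41121}$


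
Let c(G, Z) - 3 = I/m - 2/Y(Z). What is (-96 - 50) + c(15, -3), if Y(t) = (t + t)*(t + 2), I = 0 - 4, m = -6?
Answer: -428/3 ≈ -142.67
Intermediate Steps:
I = -4
Y(t) = 2*t*(2 + t) (Y(t) = (2*t)*(2 + t) = 2*t*(2 + t))
c(G, Z) = 11/3 - 1/(Z*(2 + Z)) (c(G, Z) = 3 + (-4/(-6) - 2*1/(2*Z*(2 + Z))) = 3 + (-4*(-⅙) - 1/(Z*(2 + Z))) = 3 + (⅔ - 1/(Z*(2 + Z))) = 11/3 - 1/(Z*(2 + Z)))
(-96 - 50) + c(15, -3) = (-96 - 50) + (⅓)*(-3 + 11*(-3)*(2 - 3))/(-3*(2 - 3)) = -146 + (⅓)*(-⅓)*(-3 + 11*(-3)*(-1))/(-1) = -146 + (⅓)*(-⅓)*(-1)*(-3 + 33) = -146 + (⅓)*(-⅓)*(-1)*30 = -146 + 10/3 = -428/3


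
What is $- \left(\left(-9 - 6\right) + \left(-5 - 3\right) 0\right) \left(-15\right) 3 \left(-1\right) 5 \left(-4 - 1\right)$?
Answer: $-16875$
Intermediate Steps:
$- \left(\left(-9 - 6\right) + \left(-5 - 3\right) 0\right) \left(-15\right) 3 \left(-1\right) 5 \left(-4 - 1\right) = - \left(-15 + \left(-5 - 3\right) 0\right) \left(-15\right) \left(-3\right) 5 \left(-5\right) = - \left(-15 - 0\right) \left(-15\right) \left(\left(-15\right) \left(-5\right)\right) = - \left(-15 + 0\right) \left(-15\right) 75 = - \left(-15\right) \left(-15\right) 75 = \left(-1\right) 225 \cdot 75 = \left(-225\right) 75 = -16875$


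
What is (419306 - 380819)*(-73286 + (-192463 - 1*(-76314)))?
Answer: -7290784845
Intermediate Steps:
(419306 - 380819)*(-73286 + (-192463 - 1*(-76314))) = 38487*(-73286 + (-192463 + 76314)) = 38487*(-73286 - 116149) = 38487*(-189435) = -7290784845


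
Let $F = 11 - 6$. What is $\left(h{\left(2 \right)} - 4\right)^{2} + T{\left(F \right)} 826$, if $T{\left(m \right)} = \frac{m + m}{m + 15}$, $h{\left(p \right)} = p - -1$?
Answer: $414$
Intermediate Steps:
$h{\left(p \right)} = 1 + p$ ($h{\left(p \right)} = p + 1 = 1 + p$)
$F = 5$
$T{\left(m \right)} = \frac{2 m}{15 + m}$
$\left(h{\left(2 \right)} - 4\right)^{2} + T{\left(F \right)} 826 = \left(\left(1 + 2\right) - 4\right)^{2} + 2 \cdot 5 \frac{1}{15 + 5} \cdot 826 = \left(3 - 4\right)^{2} + 2 \cdot 5 \cdot \frac{1}{20} \cdot 826 = \left(-1\right)^{2} + 2 \cdot 5 \cdot \frac{1}{20} \cdot 826 = 1 + \frac{1}{2} \cdot 826 = 1 + 413 = 414$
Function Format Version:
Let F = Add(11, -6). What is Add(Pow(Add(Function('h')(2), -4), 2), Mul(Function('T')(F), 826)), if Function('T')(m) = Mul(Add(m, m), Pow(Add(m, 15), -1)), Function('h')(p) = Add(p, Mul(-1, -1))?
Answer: 414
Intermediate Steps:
Function('h')(p) = Add(1, p) (Function('h')(p) = Add(p, 1) = Add(1, p))
F = 5
Function('T')(m) = Mul(2, m, Pow(Add(15, m), -1)) (Function('T')(m) = Mul(Mul(2, m), Pow(Add(15, m), -1)) = Mul(2, m, Pow(Add(15, m), -1)))
Add(Pow(Add(Function('h')(2), -4), 2), Mul(Function('T')(F), 826)) = Add(Pow(Add(Add(1, 2), -4), 2), Mul(Mul(2, 5, Pow(Add(15, 5), -1)), 826)) = Add(Pow(Add(3, -4), 2), Mul(Mul(2, 5, Pow(20, -1)), 826)) = Add(Pow(-1, 2), Mul(Mul(2, 5, Rational(1, 20)), 826)) = Add(1, Mul(Rational(1, 2), 826)) = Add(1, 413) = 414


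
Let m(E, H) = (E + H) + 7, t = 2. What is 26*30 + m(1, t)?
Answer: 790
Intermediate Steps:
m(E, H) = 7 + E + H
26*30 + m(1, t) = 26*30 + (7 + 1 + 2) = 780 + 10 = 790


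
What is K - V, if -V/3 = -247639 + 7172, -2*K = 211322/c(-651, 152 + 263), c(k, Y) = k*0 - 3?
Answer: -2058542/3 ≈ -6.8618e+5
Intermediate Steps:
c(k, Y) = -3 (c(k, Y) = 0 - 3 = -3)
K = 105661/3 (K = -105661/(-3) = -105661*(-1)/3 = -1/2*(-211322/3) = 105661/3 ≈ 35220.)
V = 721401 (V = -3*(-247639 + 7172) = -3*(-240467) = 721401)
K - V = 105661/3 - 1*721401 = 105661/3 - 721401 = -2058542/3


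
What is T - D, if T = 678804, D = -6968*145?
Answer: 1689164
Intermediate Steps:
D = -1010360
T - D = 678804 - 1*(-1010360) = 678804 + 1010360 = 1689164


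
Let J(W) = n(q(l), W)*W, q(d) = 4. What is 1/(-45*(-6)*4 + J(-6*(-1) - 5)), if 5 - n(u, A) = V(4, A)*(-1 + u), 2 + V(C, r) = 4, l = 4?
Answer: 1/1079 ≈ 0.00092678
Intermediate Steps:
V(C, r) = 2 (V(C, r) = -2 + 4 = 2)
n(u, A) = 7 - 2*u (n(u, A) = 5 - 2*(-1 + u) = 5 - (-2 + 2*u) = 5 + (2 - 2*u) = 7 - 2*u)
J(W) = -W (J(W) = (7 - 2*4)*W = (7 - 8)*W = -W)
1/(-45*(-6)*4 + J(-6*(-1) - 5)) = 1/(-45*(-6)*4 - (-6*(-1) - 5)) = 1/(270*4 - (6 - 5)) = 1/(1080 - 1*1) = 1/(1080 - 1) = 1/1079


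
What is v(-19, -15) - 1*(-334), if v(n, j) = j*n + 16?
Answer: 635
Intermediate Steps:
v(n, j) = 16 + j*n
v(-19, -15) - 1*(-334) = (16 - 15*(-19)) - 1*(-334) = (16 + 285) + 334 = 301 + 334 = 635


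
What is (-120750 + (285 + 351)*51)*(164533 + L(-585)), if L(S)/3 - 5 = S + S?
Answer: -14221909932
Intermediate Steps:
L(S) = 15 + 6*S (L(S) = 15 + 3*(S + S) = 15 + 3*(2*S) = 15 + 6*S)
(-120750 + (285 + 351)*51)*(164533 + L(-585)) = (-120750 + (285 + 351)*51)*(164533 + (15 + 6*(-585))) = (-120750 + 636*51)*(164533 + (15 - 3510)) = (-120750 + 32436)*(164533 - 3495) = -88314*161038 = -14221909932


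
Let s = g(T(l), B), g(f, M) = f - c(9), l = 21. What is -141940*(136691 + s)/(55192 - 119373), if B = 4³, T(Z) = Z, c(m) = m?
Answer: 19403623820/64181 ≈ 3.0233e+5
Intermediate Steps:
B = 64
g(f, M) = -9 + f (g(f, M) = f - 1*9 = f - 9 = -9 + f)
s = 12 (s = -9 + 21 = 12)
-141940*(136691 + s)/(55192 - 119373) = -141940*(136691 + 12)/(55192 - 119373) = -141940/((-64181/136703)) = -141940/((-64181*1/136703)) = -141940/(-64181/136703) = -141940*(-136703/64181) = 19403623820/64181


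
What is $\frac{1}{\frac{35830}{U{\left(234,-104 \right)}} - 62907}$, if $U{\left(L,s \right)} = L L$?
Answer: $- \frac{27378}{1722249931} \approx -1.5897 \cdot 10^{-5}$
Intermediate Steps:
$U{\left(L,s \right)} = L^{2}$
$\frac{1}{\frac{35830}{U{\left(234,-104 \right)}} - 62907} = \frac{1}{\frac{35830}{234^{2}} - 62907} = \frac{1}{\frac{35830}{54756} - 62907} = \frac{1}{35830 \cdot \frac{1}{54756} - 62907} = \frac{1}{\frac{17915}{27378} - 62907} = \frac{1}{- \frac{1722249931}{27378}} = - \frac{27378}{1722249931}$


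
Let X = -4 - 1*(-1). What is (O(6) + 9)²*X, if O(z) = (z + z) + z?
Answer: -2187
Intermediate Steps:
X = -3 (X = -4 + 1 = -3)
O(z) = 3*z (O(z) = 2*z + z = 3*z)
(O(6) + 9)²*X = (3*6 + 9)²*(-3) = (18 + 9)²*(-3) = 27²*(-3) = 729*(-3) = -2187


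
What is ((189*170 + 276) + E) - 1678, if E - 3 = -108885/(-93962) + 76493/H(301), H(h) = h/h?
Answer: 10075090373/93962 ≈ 1.0723e+5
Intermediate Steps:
H(h) = 1
E = 7187826037/93962 (E = 3 + (-108885/(-93962) + 76493/1) = 3 + (-108885*(-1/93962) + 76493*1) = 3 + (108885/93962 + 76493) = 3 + 7187544151/93962 = 7187826037/93962 ≈ 76497.)
((189*170 + 276) + E) - 1678 = ((189*170 + 276) + 7187826037/93962) - 1678 = ((32130 + 276) + 7187826037/93962) - 1678 = (32406 + 7187826037/93962) - 1678 = 10232758609/93962 - 1678 = 10075090373/93962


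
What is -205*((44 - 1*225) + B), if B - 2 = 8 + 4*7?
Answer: 29315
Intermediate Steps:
B = 38 (B = 2 + (8 + 4*7) = 2 + (8 + 28) = 2 + 36 = 38)
-205*((44 - 1*225) + B) = -205*((44 - 1*225) + 38) = -205*((44 - 225) + 38) = -205*(-181 + 38) = -205*(-143) = 29315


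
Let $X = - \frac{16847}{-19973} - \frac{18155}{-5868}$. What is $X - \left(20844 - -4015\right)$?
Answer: $- \frac{2913052211465}{117201564} \approx -24855.0$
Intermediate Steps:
$X = \frac{461468011}{117201564}$ ($X = \left(-16847\right) \left(- \frac{1}{19973}\right) - - \frac{18155}{5868} = \frac{16847}{19973} + \frac{18155}{5868} = \frac{461468011}{117201564} \approx 3.9374$)
$X - \left(20844 - -4015\right) = \frac{461468011}{117201564} - \left(20844 - -4015\right) = \frac{461468011}{117201564} - \left(20844 + 4015\right) = \frac{461468011}{117201564} - 24859 = - \frac{2913052211465}{117201564}$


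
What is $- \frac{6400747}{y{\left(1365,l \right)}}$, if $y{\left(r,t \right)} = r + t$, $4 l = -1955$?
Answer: $- \frac{25602988}{3505} \approx -7304.7$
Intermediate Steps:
$l = - \frac{1955}{4}$ ($l = \frac{1}{4} \left(-1955\right) = - \frac{1955}{4} \approx -488.75$)
$- \frac{6400747}{y{\left(1365,l \right)}} = - \frac{6400747}{1365 - \frac{1955}{4}} = - \frac{6400747}{\frac{3505}{4}} = \left(-6400747\right) \frac{4}{3505} = - \frac{25602988}{3505}$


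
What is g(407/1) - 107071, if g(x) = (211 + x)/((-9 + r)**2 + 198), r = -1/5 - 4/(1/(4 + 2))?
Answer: -1740217238/16253 ≈ -1.0707e+5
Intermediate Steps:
r = -121/5 (r = -1*1/5 - 4/(1/6) = -1/5 - 4/1/6 = -1/5 - 4*6 = -1/5 - 24 = -121/5 ≈ -24.200)
g(x) = 5275/32506 + 25*x/32506 (g(x) = (211 + x)/((-9 - 121/5)**2 + 198) = (211 + x)/((-166/5)**2 + 198) = (211 + x)/(27556/25 + 198) = (211 + x)/(32506/25) = (211 + x)*(25/32506) = 5275/32506 + 25*x/32506)
g(407/1) - 107071 = (5275/32506 + 25*(407/1)/32506) - 107071 = (5275/32506 + 25*(407*1)/32506) - 107071 = (5275/32506 + (25/32506)*407) - 107071 = (5275/32506 + 10175/32506) - 107071 = 7725/16253 - 107071 = -1740217238/16253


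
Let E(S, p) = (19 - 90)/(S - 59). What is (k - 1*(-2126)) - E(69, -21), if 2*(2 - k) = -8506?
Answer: 63881/10 ≈ 6388.1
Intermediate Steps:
E(S, p) = -71/(-59 + S)
k = 4255 (k = 2 - ½*(-8506) = 2 + 4253 = 4255)
(k - 1*(-2126)) - E(69, -21) = (4255 - 1*(-2126)) - (-71)/(-59 + 69) = (4255 + 2126) - (-71)/10 = 6381 - (-71)/10 = 6381 - 1*(-71/10) = 6381 + 71/10 = 63881/10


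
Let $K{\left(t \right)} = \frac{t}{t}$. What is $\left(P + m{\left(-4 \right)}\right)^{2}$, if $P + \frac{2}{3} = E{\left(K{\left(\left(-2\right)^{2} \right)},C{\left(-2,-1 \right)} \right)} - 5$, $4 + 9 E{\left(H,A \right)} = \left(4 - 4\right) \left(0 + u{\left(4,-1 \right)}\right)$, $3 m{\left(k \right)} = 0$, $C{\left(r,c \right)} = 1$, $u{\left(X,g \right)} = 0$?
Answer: $\frac{3025}{81} \approx 37.346$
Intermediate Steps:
$K{\left(t \right)} = 1$
$m{\left(k \right)} = 0$ ($m{\left(k \right)} = \frac{1}{3} \cdot 0 = 0$)
$E{\left(H,A \right)} = - \frac{4}{9}$ ($E{\left(H,A \right)} = - \frac{4}{9} + \frac{\left(4 - 4\right) \left(0 + 0\right)}{9} = - \frac{4}{9} + \frac{0 \cdot 0}{9} = - \frac{4}{9} + \frac{1}{9} \cdot 0 = - \frac{4}{9} + 0 = - \frac{4}{9}$)
$P = - \frac{55}{9}$ ($P = - \frac{2}{3} - \frac{49}{9} = - \frac{55}{9} \approx -6.1111$)
$\left(P + m{\left(-4 \right)}\right)^{2} = \left(- \frac{55}{9} + 0\right)^{2} = \left(- \frac{55}{9}\right)^{2} = \frac{3025}{81}$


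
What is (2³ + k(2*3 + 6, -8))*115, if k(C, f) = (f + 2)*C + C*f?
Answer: -18400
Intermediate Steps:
k(C, f) = C*f + C*(2 + f) (k(C, f) = (2 + f)*C + C*f = C*(2 + f) + C*f = C*f + C*(2 + f))
(2³ + k(2*3 + 6, -8))*115 = (2³ + 2*(2*3 + 6)*(1 - 8))*115 = (8 + 2*(6 + 6)*(-7))*115 = (8 + 2*12*(-7))*115 = (8 - 168)*115 = -160*115 = -18400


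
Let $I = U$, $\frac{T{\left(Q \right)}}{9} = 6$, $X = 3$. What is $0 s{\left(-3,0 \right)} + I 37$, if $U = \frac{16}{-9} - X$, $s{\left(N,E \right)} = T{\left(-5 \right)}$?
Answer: $- \frac{1591}{9} \approx -176.78$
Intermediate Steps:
$T{\left(Q \right)} = 54$ ($T{\left(Q \right)} = 9 \cdot 6 = 54$)
$s{\left(N,E \right)} = 54$
$U = - \frac{43}{9}$ ($U = \frac{16}{-9} - 3 = 16 \left(- \frac{1}{9}\right) - 3 = - \frac{16}{9} - 3 = - \frac{43}{9} \approx -4.7778$)
$I = - \frac{43}{9} \approx -4.7778$
$0 s{\left(-3,0 \right)} + I 37 = 0 \cdot 54 - \frac{1591}{9} = 0 - \frac{1591}{9} = - \frac{1591}{9}$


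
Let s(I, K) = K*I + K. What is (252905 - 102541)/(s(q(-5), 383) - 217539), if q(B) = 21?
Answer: -150364/209113 ≈ -0.71906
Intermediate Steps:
s(I, K) = K + I*K (s(I, K) = I*K + K = K + I*K)
(252905 - 102541)/(s(q(-5), 383) - 217539) = (252905 - 102541)/(383*(1 + 21) - 217539) = 150364/(383*22 - 217539) = 150364/(8426 - 217539) = 150364/(-209113) = 150364*(-1/209113) = -150364/209113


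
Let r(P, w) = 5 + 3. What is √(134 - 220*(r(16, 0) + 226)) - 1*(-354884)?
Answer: 354884 + I*√51346 ≈ 3.5488e+5 + 226.6*I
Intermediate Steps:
r(P, w) = 8
√(134 - 220*(r(16, 0) + 226)) - 1*(-354884) = √(134 - 220*(8 + 226)) - 1*(-354884) = √(134 - 220*234) + 354884 = √(134 - 51480) + 354884 = √(-51346) + 354884 = I*√51346 + 354884 = 354884 + I*√51346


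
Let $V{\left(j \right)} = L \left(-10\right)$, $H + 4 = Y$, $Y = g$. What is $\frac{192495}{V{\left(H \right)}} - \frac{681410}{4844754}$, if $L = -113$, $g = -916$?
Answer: $\frac{93182092793}{547457202} \approx 170.21$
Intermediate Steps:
$Y = -916$
$H = -920$ ($H = -4 - 916 = -920$)
$V{\left(j \right)} = 1130$ ($V{\left(j \right)} = \left(-113\right) \left(-10\right) = 1130$)
$\frac{192495}{V{\left(H \right)}} - \frac{681410}{4844754} = \frac{192495}{1130} - \frac{681410}{4844754} = 192495 \cdot \frac{1}{1130} - \frac{340705}{2422377} = \frac{38499}{226} - \frac{340705}{2422377} = \frac{93182092793}{547457202}$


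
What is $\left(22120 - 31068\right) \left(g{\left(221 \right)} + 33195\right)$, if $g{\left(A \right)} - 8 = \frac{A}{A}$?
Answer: $-297109392$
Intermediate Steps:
$g{\left(A \right)} = 9$ ($g{\left(A \right)} = 8 + \frac{A}{A} = 8 + 1 = 9$)
$\left(22120 - 31068\right) \left(g{\left(221 \right)} + 33195\right) = \left(22120 - 31068\right) \left(9 + 33195\right) = \left(-8948\right) 33204 = -297109392$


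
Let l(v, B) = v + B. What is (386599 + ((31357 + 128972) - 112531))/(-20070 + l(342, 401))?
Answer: -434397/19327 ≈ -22.476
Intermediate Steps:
l(v, B) = B + v
(386599 + ((31357 + 128972) - 112531))/(-20070 + l(342, 401)) = (386599 + ((31357 + 128972) - 112531))/(-20070 + (401 + 342)) = (386599 + (160329 - 112531))/(-20070 + 743) = (386599 + 47798)/(-19327) = 434397*(-1/19327) = -434397/19327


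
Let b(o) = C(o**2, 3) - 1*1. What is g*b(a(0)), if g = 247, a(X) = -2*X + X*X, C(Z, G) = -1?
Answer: -494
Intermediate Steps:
a(X) = X**2 - 2*X (a(X) = -2*X + X**2 = X**2 - 2*X)
b(o) = -2 (b(o) = -1 - 1*1 = -1 - 1 = -2)
g*b(a(0)) = 247*(-2) = -494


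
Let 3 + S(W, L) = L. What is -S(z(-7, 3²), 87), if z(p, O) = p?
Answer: -84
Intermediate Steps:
S(W, L) = -3 + L
-S(z(-7, 3²), 87) = -(-3 + 87) = -1*84 = -84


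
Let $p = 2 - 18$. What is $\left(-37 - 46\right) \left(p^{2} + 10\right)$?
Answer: $-22078$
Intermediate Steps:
$p = -16$ ($p = 2 - 18 = -16$)
$\left(-37 - 46\right) \left(p^{2} + 10\right) = \left(-37 - 46\right) \left(\left(-16\right)^{2} + 10\right) = - 83 \left(256 + 10\right) = \left(-83\right) 266 = -22078$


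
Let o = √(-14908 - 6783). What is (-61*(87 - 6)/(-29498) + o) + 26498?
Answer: 781642945/29498 + I*√21691 ≈ 26498.0 + 147.28*I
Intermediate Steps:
o = I*√21691 (o = √(-21691) = I*√21691 ≈ 147.28*I)
(-61*(87 - 6)/(-29498) + o) + 26498 = (-61*(87 - 6)/(-29498) + I*√21691) + 26498 = (-61*81*(-1/29498) + I*√21691) + 26498 = (-4941*(-1/29498) + I*√21691) + 26498 = (4941/29498 + I*√21691) + 26498 = 781642945/29498 + I*√21691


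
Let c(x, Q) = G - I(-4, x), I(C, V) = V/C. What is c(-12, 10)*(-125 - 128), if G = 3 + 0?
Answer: 0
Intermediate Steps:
G = 3
I(C, V) = V/C
c(x, Q) = 3 + x/4 (c(x, Q) = 3 - x/(-4) = 3 - x*(-1)/4 = 3 - (-1)*x/4 = 3 + x/4)
c(-12, 10)*(-125 - 128) = (3 + (¼)*(-12))*(-125 - 128) = (3 - 3)*(-253) = 0*(-253) = 0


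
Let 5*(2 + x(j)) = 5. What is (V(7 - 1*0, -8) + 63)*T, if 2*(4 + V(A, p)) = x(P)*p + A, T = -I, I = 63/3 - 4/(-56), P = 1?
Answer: -5605/4 ≈ -1401.3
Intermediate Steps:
I = 295/14 (I = 63*(1/3) - 4*(-1/56) = 21 + 1/14 = 295/14 ≈ 21.071)
x(j) = -1 (x(j) = -2 + (1/5)*5 = -2 + 1 = -1)
T = -295/14 (T = -1*295/14 = -295/14 ≈ -21.071)
V(A, p) = -4 + A/2 - p/2 (V(A, p) = -4 + (-p + A)/2 = -4 + (A - p)/2 = -4 + (A/2 - p/2) = -4 + A/2 - p/2)
(V(7 - 1*0, -8) + 63)*T = ((-4 + (7 - 1*0)/2 - 1/2*(-8)) + 63)*(-295/14) = ((-4 + (7 + 0)/2 + 4) + 63)*(-295/14) = ((-4 + (1/2)*7 + 4) + 63)*(-295/14) = ((-4 + 7/2 + 4) + 63)*(-295/14) = (7/2 + 63)*(-295/14) = (133/2)*(-295/14) = -5605/4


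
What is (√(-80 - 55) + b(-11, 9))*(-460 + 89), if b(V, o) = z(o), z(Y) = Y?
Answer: -3339 - 1113*I*√15 ≈ -3339.0 - 4310.6*I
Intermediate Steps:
b(V, o) = o
(√(-80 - 55) + b(-11, 9))*(-460 + 89) = (√(-80 - 55) + 9)*(-460 + 89) = (√(-135) + 9)*(-371) = (3*I*√15 + 9)*(-371) = (9 + 3*I*√15)*(-371) = -3339 - 1113*I*√15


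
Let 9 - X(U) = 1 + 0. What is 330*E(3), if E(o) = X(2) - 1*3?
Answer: 1650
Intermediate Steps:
X(U) = 8 (X(U) = 9 - (1 + 0) = 9 - 1*1 = 9 - 1 = 8)
E(o) = 5 (E(o) = 8 - 1*3 = 8 - 3 = 5)
330*E(3) = 330*5 = 1650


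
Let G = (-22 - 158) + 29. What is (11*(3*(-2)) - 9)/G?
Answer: 75/151 ≈ 0.49669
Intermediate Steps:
G = -151 (G = -180 + 29 = -151)
(11*(3*(-2)) - 9)/G = (11*(3*(-2)) - 9)/(-151) = (11*(-6) - 9)*(-1/151) = (-66 - 9)*(-1/151) = -75*(-1/151) = 75/151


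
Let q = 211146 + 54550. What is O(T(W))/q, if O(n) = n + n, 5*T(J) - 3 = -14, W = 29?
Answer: -11/664240 ≈ -1.6560e-5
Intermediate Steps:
T(J) = -11/5 (T(J) = ⅗ + (⅕)*(-14) = ⅗ - 14/5 = -11/5)
O(n) = 2*n
q = 265696
O(T(W))/q = (2*(-11/5))/265696 = -22/5*1/265696 = -11/664240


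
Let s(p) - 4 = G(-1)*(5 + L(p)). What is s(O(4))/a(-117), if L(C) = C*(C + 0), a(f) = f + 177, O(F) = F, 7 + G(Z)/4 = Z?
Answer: -167/15 ≈ -11.133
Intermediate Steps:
G(Z) = -28 + 4*Z
a(f) = 177 + f
L(C) = C² (L(C) = C*C = C²)
s(p) = -156 - 32*p² (s(p) = 4 + (-28 + 4*(-1))*(5 + p²) = 4 + (-28 - 4)*(5 + p²) = 4 - 32*(5 + p²) = 4 + (-160 - 32*p²) = -156 - 32*p²)
s(O(4))/a(-117) = (-156 - 32*4²)/(177 - 117) = (-156 - 32*16)/60 = (-156 - 512)*(1/60) = -668*1/60 = -167/15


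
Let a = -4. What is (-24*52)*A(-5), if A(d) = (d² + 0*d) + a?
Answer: -26208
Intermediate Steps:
A(d) = -4 + d² (A(d) = (d² + 0*d) - 4 = (d² + 0) - 4 = d² - 4 = -4 + d²)
(-24*52)*A(-5) = (-24*52)*(-4 + (-5)²) = -1248*(-4 + 25) = -1248*21 = -26208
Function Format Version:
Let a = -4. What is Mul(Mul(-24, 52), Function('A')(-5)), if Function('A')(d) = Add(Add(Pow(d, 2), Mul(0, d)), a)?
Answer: -26208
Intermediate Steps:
Function('A')(d) = Add(-4, Pow(d, 2)) (Function('A')(d) = Add(Add(Pow(d, 2), Mul(0, d)), -4) = Add(Add(Pow(d, 2), 0), -4) = Add(Pow(d, 2), -4) = Add(-4, Pow(d, 2)))
Mul(Mul(-24, 52), Function('A')(-5)) = Mul(Mul(-24, 52), Add(-4, Pow(-5, 2))) = Mul(-1248, Add(-4, 25)) = Mul(-1248, 21) = -26208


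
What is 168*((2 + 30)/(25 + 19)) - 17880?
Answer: -195336/11 ≈ -17758.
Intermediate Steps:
168*((2 + 30)/(25 + 19)) - 17880 = 168*(32/44) - 17880 = 168*(32*(1/44)) - 17880 = 168*(8/11) - 17880 = 1344/11 - 17880 = -195336/11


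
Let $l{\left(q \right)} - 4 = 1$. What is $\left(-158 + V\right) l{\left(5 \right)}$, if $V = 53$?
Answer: $-525$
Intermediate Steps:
$l{\left(q \right)} = 5$ ($l{\left(q \right)} = 4 + 1 = 5$)
$\left(-158 + V\right) l{\left(5 \right)} = \left(-158 + 53\right) 5 = \left(-105\right) 5 = -525$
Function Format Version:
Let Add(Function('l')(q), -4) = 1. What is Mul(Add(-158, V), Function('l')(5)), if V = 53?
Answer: -525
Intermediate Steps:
Function('l')(q) = 5 (Function('l')(q) = Add(4, 1) = 5)
Mul(Add(-158, V), Function('l')(5)) = Mul(Add(-158, 53), 5) = Mul(-105, 5) = -525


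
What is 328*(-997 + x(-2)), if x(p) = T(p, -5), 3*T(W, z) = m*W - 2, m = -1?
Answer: -327016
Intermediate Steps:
T(W, z) = -⅔ - W/3 (T(W, z) = (-W - 2)/3 = (-2 - W)/3 = -⅔ - W/3)
x(p) = -⅔ - p/3
328*(-997 + x(-2)) = 328*(-997 + (-⅔ - ⅓*(-2))) = 328*(-997 + (-⅔ + ⅔)) = 328*(-997 + 0) = 328*(-997) = -327016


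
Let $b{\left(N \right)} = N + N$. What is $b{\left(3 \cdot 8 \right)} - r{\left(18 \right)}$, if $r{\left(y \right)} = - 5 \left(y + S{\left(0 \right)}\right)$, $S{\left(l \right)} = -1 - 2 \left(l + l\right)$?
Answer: $133$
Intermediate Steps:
$b{\left(N \right)} = 2 N$
$S{\left(l \right)} = -1 - 4 l$ ($S{\left(l \right)} = -1 - 2 \cdot 2 l = -1 - 4 l$)
$r{\left(y \right)} = 5 - 5 y$ ($r{\left(y \right)} = - 5 \left(y - 1\right) = - 5 \left(-1 + y\right) = 5 - 5 y$)
$b{\left(3 \cdot 8 \right)} - r{\left(18 \right)} = 2 \cdot 3 \cdot 8 - \left(5 - 90\right) = 2 \cdot 24 - \left(5 - 90\right) = 48 - -85 = 48 + 85 = 133$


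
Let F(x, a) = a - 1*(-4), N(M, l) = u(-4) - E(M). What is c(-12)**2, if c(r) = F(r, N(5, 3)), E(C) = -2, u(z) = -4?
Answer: 4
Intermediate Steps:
N(M, l) = -2 (N(M, l) = -4 - 1*(-2) = -4 + 2 = -2)
F(x, a) = 4 + a (F(x, a) = a + 4 = 4 + a)
c(r) = 2 (c(r) = 4 - 2 = 2)
c(-12)**2 = 2**2 = 4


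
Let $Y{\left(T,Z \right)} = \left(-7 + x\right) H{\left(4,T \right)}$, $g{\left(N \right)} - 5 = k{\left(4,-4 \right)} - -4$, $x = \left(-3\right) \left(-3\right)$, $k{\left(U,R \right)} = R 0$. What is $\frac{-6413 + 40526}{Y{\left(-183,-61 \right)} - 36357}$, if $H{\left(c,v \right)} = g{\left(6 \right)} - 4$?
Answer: $- \frac{34113}{36347} \approx -0.93854$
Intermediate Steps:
$k{\left(U,R \right)} = 0$
$x = 9$
$g{\left(N \right)} = 9$ ($g{\left(N \right)} = 5 + \left(0 - -4\right) = 5 + \left(0 + 4\right) = 5 + 4 = 9$)
$H{\left(c,v \right)} = 5$ ($H{\left(c,v \right)} = 9 - 4 = 5$)
$Y{\left(T,Z \right)} = 10$ ($Y{\left(T,Z \right)} = \left(-7 + 9\right) 5 = 2 \cdot 5 = 10$)
$\frac{-6413 + 40526}{Y{\left(-183,-61 \right)} - 36357} = \frac{-6413 + 40526}{10 - 36357} = \frac{34113}{-36347} = 34113 \left(- \frac{1}{36347}\right) = - \frac{34113}{36347}$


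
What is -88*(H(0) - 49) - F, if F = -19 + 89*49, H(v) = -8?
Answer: 674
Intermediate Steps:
F = 4342 (F = -19 + 4361 = 4342)
-88*(H(0) - 49) - F = -88*(-8 - 49) - 1*4342 = -88*(-57) - 4342 = 5016 - 4342 = 674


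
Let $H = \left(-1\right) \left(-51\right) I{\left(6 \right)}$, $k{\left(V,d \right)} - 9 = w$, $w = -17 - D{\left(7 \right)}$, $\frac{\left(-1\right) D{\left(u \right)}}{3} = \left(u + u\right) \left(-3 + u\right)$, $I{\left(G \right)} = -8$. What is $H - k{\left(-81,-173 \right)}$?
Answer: $-568$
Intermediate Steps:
$D{\left(u \right)} = - 6 u \left(-3 + u\right)$ ($D{\left(u \right)} = - 3 \left(u + u\right) \left(-3 + u\right) = - 3 \cdot 2 u \left(-3 + u\right) = - 6 u \left(-3 + u\right)$)
$w = 151$ ($w = -17 - 6 \cdot 7 \left(3 - 7\right) = -17 - 6 \cdot 7 \left(-4\right) = -17 - -168 = -17 + 168 = 151$)
$k{\left(V,d \right)} = 160$ ($k{\left(V,d \right)} = 9 + 151 = 160$)
$H = -408$ ($H = \left(-1\right) \left(-51\right) \left(-8\right) = 51 \left(-8\right) = -408$)
$H - k{\left(-81,-173 \right)} = -408 - 160 = -568$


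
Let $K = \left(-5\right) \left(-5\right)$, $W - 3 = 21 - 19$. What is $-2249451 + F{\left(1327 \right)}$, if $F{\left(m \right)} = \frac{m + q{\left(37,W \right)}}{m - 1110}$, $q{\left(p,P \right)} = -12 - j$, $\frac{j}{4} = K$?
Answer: $- \frac{488129652}{217} \approx -2.2494 \cdot 10^{6}$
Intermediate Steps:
$W = 5$ ($W = 3 + \left(21 - 19\right) = 3 + 2 = 5$)
$K = 25$
$j = 100$ ($j = 4 \cdot 25 = 100$)
$q{\left(p,P \right)} = -112$ ($q{\left(p,P \right)} = -12 - 100 = -112$)
$F{\left(m \right)} = \frac{-112 + m}{-1110 + m}$ ($F{\left(m \right)} = \frac{m - 112}{m - 1110} = \frac{-112 + m}{-1110 + m}$)
$-2249451 + F{\left(1327 \right)} = -2249451 + \frac{-112 + 1327}{-1110 + 1327} = -2249451 + \frac{1}{217} \cdot 1215 = -2249451 + \frac{1215}{217} = - \frac{488129652}{217}$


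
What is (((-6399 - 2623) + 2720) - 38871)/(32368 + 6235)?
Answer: -45173/38603 ≈ -1.1702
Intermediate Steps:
(((-6399 - 2623) + 2720) - 38871)/(32368 + 6235) = ((-9022 + 2720) - 38871)/38603 = (-6302 - 38871)*(1/38603) = -45173*1/38603 = -45173/38603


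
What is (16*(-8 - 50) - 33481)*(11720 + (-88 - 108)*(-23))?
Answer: -558389252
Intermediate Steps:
(16*(-8 - 50) - 33481)*(11720 + (-88 - 108)*(-23)) = (16*(-58) - 33481)*(11720 - 196*(-23)) = (-928 - 33481)*(11720 + 4508) = -34409*16228 = -558389252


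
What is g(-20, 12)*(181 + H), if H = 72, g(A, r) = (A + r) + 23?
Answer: 3795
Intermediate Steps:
g(A, r) = 23 + A + r
g(-20, 12)*(181 + H) = (23 - 20 + 12)*(181 + 72) = 15*253 = 3795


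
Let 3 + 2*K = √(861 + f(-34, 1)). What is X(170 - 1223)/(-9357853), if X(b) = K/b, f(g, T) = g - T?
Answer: -1/6569212806 + √826/19707638418 ≈ 1.3061e-9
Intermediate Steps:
K = -3/2 + √826/2 (K = -3/2 + √(861 + (-34 - 1*1))/2 = -3/2 + √(861 + (-34 - 1))/2 = -3/2 + √(861 - 35)/2 = -3/2 + √826/2 ≈ 12.870)
X(b) = (-3/2 + √826/2)/b
X(170 - 1223)/(-9357853) = ((-3 + √826)/(2*(170 - 1223)))/(-9357853) = ((½)*(-3 + √826)/(-1053))*(-1/9357853) = ((½)*(-1/1053)*(-3 + √826))*(-1/9357853) = (1/702 - √826/2106)*(-1/9357853) = -1/6569212806 + √826/19707638418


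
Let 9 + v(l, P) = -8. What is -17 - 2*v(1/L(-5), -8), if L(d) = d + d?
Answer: 17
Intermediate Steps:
L(d) = 2*d
v(l, P) = -17 (v(l, P) = -9 - 8 = -17)
-17 - 2*v(1/L(-5), -8) = -17 - 2*(-17) = -17 + 34 = 17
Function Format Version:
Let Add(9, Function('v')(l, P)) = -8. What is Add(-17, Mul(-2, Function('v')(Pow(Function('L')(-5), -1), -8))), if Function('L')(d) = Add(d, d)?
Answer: 17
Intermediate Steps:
Function('L')(d) = Mul(2, d)
Function('v')(l, P) = -17 (Function('v')(l, P) = Add(-9, -8) = -17)
Add(-17, Mul(-2, Function('v')(Pow(Function('L')(-5), -1), -8))) = Add(-17, Mul(-2, -17)) = Add(-17, 34) = 17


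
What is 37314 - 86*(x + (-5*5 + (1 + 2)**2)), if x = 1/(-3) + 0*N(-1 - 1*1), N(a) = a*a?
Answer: 116156/3 ≈ 38719.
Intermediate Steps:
N(a) = a**2
x = -1/3 (x = 1/(-3) + 0*(-1 - 1*1)**2 = -1/3 + 0*(-1 - 1)**2 = -1/3 + 0*(-2)**2 = -1/3 + 0*4 = -1/3 + 0 = -1/3 ≈ -0.33333)
37314 - 86*(x + (-5*5 + (1 + 2)**2)) = 37314 - 86*(-1/3 + (-5*5 + (1 + 2)**2)) = 37314 - 86*(-1/3 + (-25 + 3**2)) = 37314 - 86*(-1/3 + (-25 + 9)) = 37314 - 86*(-1/3 - 16) = 37314 - 86*(-49/3) = 37314 + 4214/3 = 116156/3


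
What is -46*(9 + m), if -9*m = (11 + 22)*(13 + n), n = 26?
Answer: 6164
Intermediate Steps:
m = -143 (m = -(11 + 22)*(13 + 26)/9 = -11*39/3 = -1/9*1287 = -143)
-46*(9 + m) = -46*(9 - 143) = -46*(-134) = 6164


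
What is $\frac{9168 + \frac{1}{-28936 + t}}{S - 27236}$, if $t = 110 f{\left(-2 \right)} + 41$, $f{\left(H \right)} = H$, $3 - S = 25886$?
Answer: $- \frac{24266029}{140596335} \approx -0.17259$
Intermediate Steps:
$S = -25883$ ($S = 3 - 25886 = -25883$)
$t = -179$ ($t = 110 \left(-2\right) + 41 = -220 + 41 = -179$)
$\frac{9168 + \frac{1}{-28936 + t}}{S - 27236} = \frac{9168 + \frac{1}{-28936 - 179}}{-25883 - 27236} = \frac{9168 + \frac{1}{-29115}}{-53119} = \left(9168 - \frac{1}{29115}\right) \left(- \frac{1}{53119}\right) = \frac{266926319}{29115} \left(- \frac{1}{53119}\right) = - \frac{24266029}{140596335}$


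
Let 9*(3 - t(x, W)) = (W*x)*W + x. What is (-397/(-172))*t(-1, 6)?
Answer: 6352/387 ≈ 16.413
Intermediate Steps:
t(x, W) = 3 - x/9 - x*W²/9 (t(x, W) = 3 - ((W*x)*W + x)/9 = 3 - (x*W² + x)/9 = 3 - (x + x*W²)/9 = 3 + (-x/9 - x*W²/9) = 3 - x/9 - x*W²/9)
(-397/(-172))*t(-1, 6) = (-397/(-172))*(3 - ⅑*(-1) - ⅑*(-1)*6²) = (-397*(-1/172))*(3 + ⅑ - ⅑*(-1)*36) = 397*(3 + ⅑ + 4)/172 = (397/172)*(64/9) = 6352/387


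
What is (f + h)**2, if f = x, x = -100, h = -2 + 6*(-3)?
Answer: 14400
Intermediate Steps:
h = -20 (h = -2 - 18 = -20)
f = -100
(f + h)**2 = (-100 - 20)**2 = (-120)**2 = 14400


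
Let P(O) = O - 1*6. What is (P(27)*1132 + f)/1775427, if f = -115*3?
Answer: 7809/591809 ≈ 0.013195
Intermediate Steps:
P(O) = -6 + O (P(O) = O - 6 = -6 + O)
f = -345
(P(27)*1132 + f)/1775427 = ((-6 + 27)*1132 - 345)/1775427 = (21*1132 - 345)*(1/1775427) = (23772 - 345)*(1/1775427) = 23427*(1/1775427) = 7809/591809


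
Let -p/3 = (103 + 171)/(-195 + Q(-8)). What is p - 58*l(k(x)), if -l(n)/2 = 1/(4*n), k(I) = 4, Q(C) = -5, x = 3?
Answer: 284/25 ≈ 11.360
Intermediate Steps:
p = 411/100 (p = -3*(103 + 171)/(-195 - 5) = -822/(-200) = -822*(-1)/200 = -3*(-137/100) = 411/100 ≈ 4.1100)
l(n) = -1/(2*n) (l(n) = -2*1/(4*n) = -1/(2*n))
p - 58*l(k(x)) = 411/100 - (-29)/4 = 411/100 - 58*(-⅛) = 411/100 + 29/4 = 284/25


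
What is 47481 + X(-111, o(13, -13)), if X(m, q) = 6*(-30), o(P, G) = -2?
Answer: 47301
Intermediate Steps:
X(m, q) = -180
47481 + X(-111, o(13, -13)) = 47481 - 180 = 47301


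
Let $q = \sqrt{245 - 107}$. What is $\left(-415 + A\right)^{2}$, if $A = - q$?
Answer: $\left(415 + \sqrt{138}\right)^{2} \approx 1.8211 \cdot 10^{5}$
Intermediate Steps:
$q = \sqrt{138} \approx 11.747$
$A = - \sqrt{138} \approx -11.747$
$\left(-415 + A\right)^{2} = \left(-415 - \sqrt{138}\right)^{2}$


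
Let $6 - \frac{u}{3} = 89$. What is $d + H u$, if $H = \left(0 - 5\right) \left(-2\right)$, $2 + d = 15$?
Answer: $-2477$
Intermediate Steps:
$d = 13$ ($d = -2 + 15 = 13$)
$u = -249$ ($u = 18 - 267 = -249$)
$H = 10$ ($H = \left(-5\right) \left(-2\right) = 10$)
$d + H u = 13 + 10 \left(-249\right) = 13 - 2490 = -2477$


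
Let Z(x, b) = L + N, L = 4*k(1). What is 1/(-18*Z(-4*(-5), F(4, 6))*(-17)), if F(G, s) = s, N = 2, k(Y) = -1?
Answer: -1/612 ≈ -0.0016340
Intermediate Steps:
L = -4 (L = 4*(-1) = -4)
Z(x, b) = -2 (Z(x, b) = -4 + 2 = -2)
1/(-18*Z(-4*(-5), F(4, 6))*(-17)) = 1/(-18*(-2)*(-17)) = 1/(36*(-17)) = 1/(-612) = -1/612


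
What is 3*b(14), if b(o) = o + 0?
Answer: 42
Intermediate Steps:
b(o) = o
3*b(14) = 3*14 = 42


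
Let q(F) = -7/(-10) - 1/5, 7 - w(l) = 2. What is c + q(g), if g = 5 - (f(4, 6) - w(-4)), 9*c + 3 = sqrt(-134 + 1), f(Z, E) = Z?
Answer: 1/6 + I*sqrt(133)/9 ≈ 0.16667 + 1.2814*I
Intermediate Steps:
w(l) = 5 (w(l) = 7 - 1*2 = 7 - 2 = 5)
c = -1/3 + I*sqrt(133)/9 (c = -1/3 + sqrt(-134 + 1)/9 = -1/3 + sqrt(-133)/9 = -1/3 + (I*sqrt(133))/9 = -1/3 + I*sqrt(133)/9 ≈ -0.33333 + 1.2814*I)
g = 6 (g = 5 - (4 - 1*5) = 5 - (4 - 5) = 5 - 1*(-1) = 5 + 1 = 6)
q(F) = 1/2 (q(F) = -7*(-1/10) - 1*1/5 = 7/10 - 1/5 = 1/2)
c + q(g) = (-1/3 + I*sqrt(133)/9) + 1/2 = 1/6 + I*sqrt(133)/9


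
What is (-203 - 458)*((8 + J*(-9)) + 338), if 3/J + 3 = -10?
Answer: -2991025/13 ≈ -2.3008e+5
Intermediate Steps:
J = -3/13 (J = 3/(-3 - 10) = 3/(-13) = 3*(-1/13) = -3/13 ≈ -0.23077)
(-203 - 458)*((8 + J*(-9)) + 338) = (-203 - 458)*((8 - 3/13*(-9)) + 338) = -661*((8 + 27/13) + 338) = -661*(131/13 + 338) = -661*4525/13 = -2991025/13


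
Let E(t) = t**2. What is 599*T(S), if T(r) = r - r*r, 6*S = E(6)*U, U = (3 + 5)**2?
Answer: -88096128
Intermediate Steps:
U = 64 (U = 8**2 = 64)
S = 384 (S = (6**2*64)/6 = (36*64)/6 = (1/6)*2304 = 384)
T(r) = r - r**2
599*T(S) = 599*(384*(1 - 1*384)) = 599*(384*(1 - 384)) = 599*(384*(-383)) = 599*(-147072) = -88096128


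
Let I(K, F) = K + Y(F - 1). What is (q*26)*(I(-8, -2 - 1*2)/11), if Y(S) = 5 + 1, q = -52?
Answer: 2704/11 ≈ 245.82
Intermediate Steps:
Y(S) = 6
I(K, F) = 6 + K (I(K, F) = K + 6 = 6 + K)
(q*26)*(I(-8, -2 - 1*2)/11) = (-52*26)*((6 - 8)/11) = -(-2704)/11 = -1352*(-2/11) = 2704/11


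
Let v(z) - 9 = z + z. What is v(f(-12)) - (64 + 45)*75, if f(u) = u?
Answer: -8190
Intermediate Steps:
v(z) = 9 + 2*z (v(z) = 9 + (z + z) = 9 + 2*z)
v(f(-12)) - (64 + 45)*75 = (9 + 2*(-12)) - (64 + 45)*75 = (9 - 24) - 109*75 = -15 - 1*8175 = -15 - 8175 = -8190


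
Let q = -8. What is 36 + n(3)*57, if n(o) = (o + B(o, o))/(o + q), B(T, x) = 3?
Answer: -162/5 ≈ -32.400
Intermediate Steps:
n(o) = (3 + o)/(-8 + o) (n(o) = (o + 3)/(o - 8) = (3 + o)/(-8 + o))
36 + n(3)*57 = 36 + ((3 + 3)/(-8 + 3))*57 = 36 + (6/(-5))*57 = 36 - 1/5*6*57 = 36 - 6/5*57 = 36 - 342/5 = -162/5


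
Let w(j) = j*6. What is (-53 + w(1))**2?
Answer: 2209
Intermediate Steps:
w(j) = 6*j
(-53 + w(1))**2 = (-53 + 6*1)**2 = (-53 + 6)**2 = (-47)**2 = 2209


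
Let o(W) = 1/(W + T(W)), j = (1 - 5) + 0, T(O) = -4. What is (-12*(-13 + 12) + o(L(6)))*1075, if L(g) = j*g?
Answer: 360125/28 ≈ 12862.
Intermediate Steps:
j = -4 (j = -4 + 0 = -4)
L(g) = -4*g
o(W) = 1/(-4 + W) (o(W) = 1/(W - 4) = 1/(-4 + W))
(-12*(-13 + 12) + o(L(6)))*1075 = (-12*(-13 + 12) + 1/(-4 - 4*6))*1075 = (-12*(-1) + 1/(-4 - 24))*1075 = (12 + 1/(-28))*1075 = (12 - 1/28)*1075 = (335/28)*1075 = 360125/28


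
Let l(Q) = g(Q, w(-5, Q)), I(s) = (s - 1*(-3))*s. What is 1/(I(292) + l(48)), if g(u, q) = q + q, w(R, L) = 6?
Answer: 1/86152 ≈ 1.1607e-5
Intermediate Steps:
g(u, q) = 2*q
I(s) = s*(3 + s) (I(s) = (s + 3)*s = (3 + s)*s = s*(3 + s))
l(Q) = 12 (l(Q) = 2*6 = 12)
1/(I(292) + l(48)) = 1/(292*(3 + 292) + 12) = 1/(292*295 + 12) = 1/(86140 + 12) = 1/86152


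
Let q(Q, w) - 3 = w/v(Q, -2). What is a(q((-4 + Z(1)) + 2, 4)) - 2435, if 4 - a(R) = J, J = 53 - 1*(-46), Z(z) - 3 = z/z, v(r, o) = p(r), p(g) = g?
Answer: -2530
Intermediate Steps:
v(r, o) = r
Z(z) = 4 (Z(z) = 3 + z/z = 3 + 1 = 4)
q(Q, w) = 3 + w/Q
J = 99 (J = 53 + 46 = 99)
a(R) = -95 (a(R) = 4 - 1*99 = 4 - 99 = -95)
a(q((-4 + Z(1)) + 2, 4)) - 2435 = -95 - 2435 = -2530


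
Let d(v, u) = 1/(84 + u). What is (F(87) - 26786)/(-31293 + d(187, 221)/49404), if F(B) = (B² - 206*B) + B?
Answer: 558307687440/471529808459 ≈ 1.1840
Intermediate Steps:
F(B) = B² - 205*B
(F(87) - 26786)/(-31293 + d(187, 221)/49404) = (87*(-205 + 87) - 26786)/(-31293 + 1/((84 + 221)*49404)) = (87*(-118) - 26786)/(-31293 + (1/49404)/305) = (-10266 - 26786)/(-31293 + (1/305)*(1/49404)) = -37052/(-31293 + 1/15068220) = -37052/(-471529808459/15068220) = -37052*(-15068220/471529808459) = 558307687440/471529808459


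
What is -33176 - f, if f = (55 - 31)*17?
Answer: -33584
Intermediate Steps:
f = 408 (f = 24*17 = 408)
-33176 - f = -33176 - 1*408 = -33176 - 408 = -33584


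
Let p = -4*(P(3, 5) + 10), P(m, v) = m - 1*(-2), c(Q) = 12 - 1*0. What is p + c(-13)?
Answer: -48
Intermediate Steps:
c(Q) = 12 (c(Q) = 12 + 0 = 12)
P(m, v) = 2 + m (P(m, v) = m + 2 = 2 + m)
p = -60 (p = -4*((2 + 3) + 10) = -4*(5 + 10) = -4*15 = -60)
p + c(-13) = -60 + 12 = -48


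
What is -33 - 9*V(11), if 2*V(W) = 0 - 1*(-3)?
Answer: -93/2 ≈ -46.500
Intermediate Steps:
V(W) = 3/2 (V(W) = (0 - 1*(-3))/2 = (0 + 3)/2 = (1/2)*3 = 3/2)
-33 - 9*V(11) = -33 - 9*3/2 = -33 - 27/2 = -93/2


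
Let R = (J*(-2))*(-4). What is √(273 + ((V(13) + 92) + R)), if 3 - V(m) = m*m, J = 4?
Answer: √231 ≈ 15.199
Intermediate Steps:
V(m) = 3 - m² (V(m) = 3 - m*m = 3 - m²)
R = 32 (R = (4*(-2))*(-4) = -8*(-4) = 32)
√(273 + ((V(13) + 92) + R)) = √(273 + (((3 - 1*13²) + 92) + 32)) = √(273 + (((3 - 1*169) + 92) + 32)) = √(273 + (((3 - 169) + 92) + 32)) = √(273 + ((-166 + 92) + 32)) = √(273 + (-74 + 32)) = √(273 - 42) = √231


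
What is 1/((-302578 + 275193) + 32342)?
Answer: 1/4957 ≈ 0.00020173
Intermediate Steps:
1/((-302578 + 275193) + 32342) = 1/(-27385 + 32342) = 1/4957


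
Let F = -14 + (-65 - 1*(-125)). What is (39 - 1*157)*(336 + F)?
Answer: -45076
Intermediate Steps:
F = 46 (F = -14 + (-65 + 125) = -14 + 60 = 46)
(39 - 1*157)*(336 + F) = (39 - 1*157)*(336 + 46) = (39 - 157)*382 = -118*382 = -45076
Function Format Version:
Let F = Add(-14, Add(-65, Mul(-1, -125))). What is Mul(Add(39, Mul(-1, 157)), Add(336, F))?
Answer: -45076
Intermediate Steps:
F = 46 (F = Add(-14, Add(-65, 125)) = Add(-14, 60) = 46)
Mul(Add(39, Mul(-1, 157)), Add(336, F)) = Mul(Add(39, Mul(-1, 157)), Add(336, 46)) = Mul(Add(39, -157), 382) = Mul(-118, 382) = -45076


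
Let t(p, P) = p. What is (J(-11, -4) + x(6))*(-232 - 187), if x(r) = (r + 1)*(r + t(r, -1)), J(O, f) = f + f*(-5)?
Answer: -41900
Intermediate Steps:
J(O, f) = -4*f (J(O, f) = f - 5*f = -4*f)
x(r) = 2*r*(1 + r) (x(r) = (r + 1)*(r + r) = (1 + r)*(2*r) = 2*r*(1 + r))
(J(-11, -4) + x(6))*(-232 - 187) = (-4*(-4) + 2*6*(1 + 6))*(-232 - 187) = (16 + 2*6*7)*(-419) = (16 + 84)*(-419) = 100*(-419) = -41900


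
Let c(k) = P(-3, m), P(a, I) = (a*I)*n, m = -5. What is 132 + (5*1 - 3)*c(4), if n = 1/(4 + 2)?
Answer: 137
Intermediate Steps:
n = ⅙ (n = 1/6 = ⅙ ≈ 0.16667)
P(a, I) = I*a/6 (P(a, I) = (a*I)*(⅙) = (I*a)*(⅙) = I*a/6)
c(k) = 5/2 (c(k) = (⅙)*(-5)*(-3) = 5/2)
132 + (5*1 - 3)*c(4) = 132 + (5*1 - 3)*(5/2) = 132 + (5 - 3)*(5/2) = 132 + 2*(5/2) = 132 + 5 = 137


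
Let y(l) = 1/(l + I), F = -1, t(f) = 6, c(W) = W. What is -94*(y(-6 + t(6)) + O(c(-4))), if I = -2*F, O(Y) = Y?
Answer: 329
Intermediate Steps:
I = 2 (I = -2*(-1) = 2)
y(l) = 1/(2 + l) (y(l) = 1/(l + 2) = 1/(2 + l))
-94*(y(-6 + t(6)) + O(c(-4))) = -94*(1/(2 + (-6 + 6)) - 4) = -94*(1/(2 + 0) - 4) = -94*(1/2 - 4) = -94*(-7/2) = 329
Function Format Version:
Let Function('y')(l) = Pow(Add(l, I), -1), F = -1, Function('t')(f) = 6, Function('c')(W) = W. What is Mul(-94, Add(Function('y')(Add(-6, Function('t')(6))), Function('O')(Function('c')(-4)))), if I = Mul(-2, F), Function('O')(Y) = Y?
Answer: 329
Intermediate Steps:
I = 2 (I = Mul(-2, -1) = 2)
Function('y')(l) = Pow(Add(2, l), -1) (Function('y')(l) = Pow(Add(l, 2), -1) = Pow(Add(2, l), -1))
Mul(-94, Add(Function('y')(Add(-6, Function('t')(6))), Function('O')(Function('c')(-4)))) = Mul(-94, Add(Pow(Add(2, Add(-6, 6)), -1), -4)) = Mul(-94, Add(Pow(Add(2, 0), -1), -4)) = Mul(-94, Add(Pow(2, -1), -4)) = Mul(-94, Add(Rational(1, 2), -4)) = Mul(-94, Rational(-7, 2)) = 329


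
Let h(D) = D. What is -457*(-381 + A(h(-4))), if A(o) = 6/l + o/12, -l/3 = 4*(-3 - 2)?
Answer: 5226709/30 ≈ 1.7422e+5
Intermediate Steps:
l = 60 (l = -12*(-3 - 2) = -12*(-5) = -3*(-20) = 60)
A(o) = ⅒ + o/12 (A(o) = 6/60 + o/12 = 6*(1/60) + o*(1/12) = ⅒ + o/12)
-457*(-381 + A(h(-4))) = -457*(-381 + (⅒ + (1/12)*(-4))) = -457*(-381 + (⅒ - ⅓)) = -457*(-381 - 7/30) = -457*(-11437/30) = 5226709/30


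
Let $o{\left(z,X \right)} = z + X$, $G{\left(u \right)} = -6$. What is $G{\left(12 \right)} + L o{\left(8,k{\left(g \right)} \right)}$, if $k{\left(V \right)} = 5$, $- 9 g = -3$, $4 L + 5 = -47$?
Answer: $-175$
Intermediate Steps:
$L = -13$ ($L = - \frac{5}{4} + \frac{1}{4} \left(-47\right) = - \frac{5}{4} - \frac{47}{4} = -13$)
$g = \frac{1}{3}$ ($g = \left(- \frac{1}{9}\right) \left(-3\right) = \frac{1}{3} \approx 0.33333$)
$o{\left(z,X \right)} = X + z$
$G{\left(12 \right)} + L o{\left(8,k{\left(g \right)} \right)} = -6 - 13 \left(5 + 8\right) = -6 - 169 = -175$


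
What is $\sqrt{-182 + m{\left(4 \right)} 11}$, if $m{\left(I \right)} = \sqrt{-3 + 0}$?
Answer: $\sqrt{-182 + 11 i \sqrt{3}} \approx 0.70517 + 13.509 i$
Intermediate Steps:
$m{\left(I \right)} = i \sqrt{3}$ ($m{\left(I \right)} = \sqrt{-3} = i \sqrt{3}$)
$\sqrt{-182 + m{\left(4 \right)} 11} = \sqrt{-182 + i \sqrt{3} \cdot 11} = \sqrt{-182 + 11 i \sqrt{3}}$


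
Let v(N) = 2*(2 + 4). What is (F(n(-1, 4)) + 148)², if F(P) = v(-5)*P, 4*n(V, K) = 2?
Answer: 23716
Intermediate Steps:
v(N) = 12 (v(N) = 2*6 = 12)
n(V, K) = ½ (n(V, K) = (¼)*2 = ½)
F(P) = 12*P
(F(n(-1, 4)) + 148)² = (12*(½) + 148)² = (6 + 148)² = 154² = 23716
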